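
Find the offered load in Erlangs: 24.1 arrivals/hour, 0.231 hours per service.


Offered load a = lambda * E[S] = 24.1 * 0.231 = 5.57 Erlangs

5.57 Erlangs


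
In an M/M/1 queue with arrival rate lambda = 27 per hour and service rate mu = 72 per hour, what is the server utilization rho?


rho = lambda/mu = 27/72 = 0.375

0.375


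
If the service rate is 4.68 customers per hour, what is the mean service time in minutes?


Mean service time = 60/mu = 60/4.68 = 12.82 minutes

12.82 minutes


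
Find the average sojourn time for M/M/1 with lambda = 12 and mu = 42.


W = 1/(mu - lambda) = 1/(42 - 12) = 0.0333 hours

0.0333 hours


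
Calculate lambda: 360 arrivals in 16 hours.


lambda = total arrivals / time = 360 / 16 = 22.5 per hour

22.5 per hour


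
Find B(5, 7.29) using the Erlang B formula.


B(N,A) = (A^N/N!) / sum(A^k/k!, k=0..N) with N=5, A=7.29 = 0.4414

0.4414


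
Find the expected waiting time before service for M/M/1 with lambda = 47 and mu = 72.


rho = 47/72; Wq = rho/(mu - lambda) = 0.0261 hours

0.0261 hours


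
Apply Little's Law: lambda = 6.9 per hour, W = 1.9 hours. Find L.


L = lambda * W = 6.9 * 1.9 = 13.11

13.11


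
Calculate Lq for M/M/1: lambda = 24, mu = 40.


rho = 24/40; Lq = rho^2/(1-rho) = 0.9

0.9


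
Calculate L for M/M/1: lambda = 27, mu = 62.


rho = 27/62; L = rho/(1-rho) = 0.77

0.77


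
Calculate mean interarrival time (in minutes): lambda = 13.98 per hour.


Mean interarrival time = 60/lambda = 60/13.98 = 4.29 minutes

4.29 minutes


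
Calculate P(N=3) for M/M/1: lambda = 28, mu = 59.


rho = 28/59; P(n) = (1-rho)*rho^n = (1-28/59)*(28/59)^3 = 0.0562

0.0562


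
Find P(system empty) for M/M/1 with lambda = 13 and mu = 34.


P0 = 1 - rho = 1 - 13/34 = 0.6176

0.6176


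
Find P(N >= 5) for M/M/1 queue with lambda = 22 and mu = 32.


P(N >= 5) = rho^5 = (22/32)^5 = 0.1536

0.1536


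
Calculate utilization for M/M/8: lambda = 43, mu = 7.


rho = lambda/(c*mu) = 43/(8*7) = 0.7679

0.7679


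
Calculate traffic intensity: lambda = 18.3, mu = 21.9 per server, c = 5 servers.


rho = lambda / (c * mu) = 18.3 / (5 * 21.9) = 0.1671

0.1671


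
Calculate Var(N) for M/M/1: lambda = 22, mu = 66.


rho = 22/66; Var(N) = rho/(1-rho)^2 = 0.75

0.75


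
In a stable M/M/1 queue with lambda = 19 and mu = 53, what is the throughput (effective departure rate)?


For a stable queue (lambda < mu), throughput = lambda = 19 per hour

19 per hour


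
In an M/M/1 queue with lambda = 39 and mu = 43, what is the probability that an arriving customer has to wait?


P(wait) = rho = lambda/mu = 39/43 = 0.907

0.907


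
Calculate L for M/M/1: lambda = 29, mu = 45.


rho = 29/45; L = rho/(1-rho) = 1.81

1.81


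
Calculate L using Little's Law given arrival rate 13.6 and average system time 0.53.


L = lambda * W = 13.6 * 0.53 = 7.21

7.21


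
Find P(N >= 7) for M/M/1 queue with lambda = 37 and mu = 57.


P(N >= 7) = rho^7 = (37/57)^7 = 0.0486

0.0486


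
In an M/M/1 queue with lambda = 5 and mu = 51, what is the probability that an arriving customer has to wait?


P(wait) = rho = lambda/mu = 5/51 = 0.098

0.098


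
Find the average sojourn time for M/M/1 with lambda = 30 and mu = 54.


W = 1/(mu - lambda) = 1/(54 - 30) = 0.0417 hours

0.0417 hours


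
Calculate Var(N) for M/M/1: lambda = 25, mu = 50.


rho = 25/50; Var(N) = rho/(1-rho)^2 = 2.0

2.0


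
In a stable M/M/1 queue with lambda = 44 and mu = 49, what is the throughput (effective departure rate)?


For a stable queue (lambda < mu), throughput = lambda = 44 per hour

44 per hour


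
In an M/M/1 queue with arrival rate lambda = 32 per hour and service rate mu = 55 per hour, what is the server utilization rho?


rho = lambda/mu = 32/55 = 0.5818

0.5818


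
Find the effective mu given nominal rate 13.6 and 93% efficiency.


Effective rate = mu * efficiency = 13.6 * 0.93 = 12.65 per hour

12.65 per hour


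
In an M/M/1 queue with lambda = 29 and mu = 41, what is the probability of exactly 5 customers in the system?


rho = 29/41; P(n) = (1-rho)*rho^n = (1-29/41)*(29/41)^5 = 0.0518

0.0518


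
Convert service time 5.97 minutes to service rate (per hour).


mu = 60 / avg_service_time = 60 / 5.97 = 10.05 per hour

10.05 per hour


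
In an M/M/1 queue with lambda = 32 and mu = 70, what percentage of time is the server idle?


Idle fraction = (1 - rho) * 100 = (1 - 32/70) * 100 = 54.3%

54.3%


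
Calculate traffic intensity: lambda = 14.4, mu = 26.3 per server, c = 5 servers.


rho = lambda / (c * mu) = 14.4 / (5 * 26.3) = 0.1095

0.1095


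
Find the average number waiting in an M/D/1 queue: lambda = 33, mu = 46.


M/D/1: Lq = rho^2 / (2*(1-rho)) where rho = 33/46; Lq = 0.91

0.91


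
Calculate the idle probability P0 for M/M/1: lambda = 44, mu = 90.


P0 = 1 - rho = 1 - 44/90 = 0.5111

0.5111


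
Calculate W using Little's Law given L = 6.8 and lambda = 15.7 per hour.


W = L / lambda = 6.8 / 15.7 = 0.4331 hours

0.4331 hours


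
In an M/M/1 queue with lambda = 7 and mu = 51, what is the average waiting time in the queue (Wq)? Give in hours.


rho = 7/51; Wq = rho/(mu - lambda) = 0.0031 hours

0.0031 hours


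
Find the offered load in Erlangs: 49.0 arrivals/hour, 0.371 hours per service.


Offered load a = lambda * E[S] = 49.0 * 0.371 = 18.18 Erlangs

18.18 Erlangs


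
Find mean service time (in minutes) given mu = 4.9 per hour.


Mean service time = 60/mu = 60/4.9 = 12.24 minutes

12.24 minutes


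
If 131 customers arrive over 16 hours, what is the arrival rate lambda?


lambda = total arrivals / time = 131 / 16 = 8.19 per hour

8.19 per hour


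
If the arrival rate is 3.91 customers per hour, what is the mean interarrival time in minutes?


Mean interarrival time = 60/lambda = 60/3.91 = 15.35 minutes

15.35 minutes


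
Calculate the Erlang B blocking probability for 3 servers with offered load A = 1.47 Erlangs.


B(N,A) = (A^N/N!) / sum(A^k/k!, k=0..N) with N=3, A=1.47 = 0.1298

0.1298


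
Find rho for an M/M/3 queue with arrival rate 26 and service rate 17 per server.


rho = lambda/(c*mu) = 26/(3*17) = 0.5098

0.5098


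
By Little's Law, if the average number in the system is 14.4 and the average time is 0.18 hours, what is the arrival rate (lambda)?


lambda = L / W = 14.4 / 0.18 = 80.0 per hour

80.0 per hour


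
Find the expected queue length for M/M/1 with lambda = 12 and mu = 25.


rho = 12/25; Lq = rho^2/(1-rho) = 0.44

0.44


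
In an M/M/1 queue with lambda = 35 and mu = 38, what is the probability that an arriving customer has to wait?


P(wait) = rho = lambda/mu = 35/38 = 0.9211

0.9211


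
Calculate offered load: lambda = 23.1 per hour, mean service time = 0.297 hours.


Offered load a = lambda * E[S] = 23.1 * 0.297 = 6.86 Erlangs

6.86 Erlangs


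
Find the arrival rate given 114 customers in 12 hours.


lambda = total arrivals / time = 114 / 12 = 9.5 per hour

9.5 per hour


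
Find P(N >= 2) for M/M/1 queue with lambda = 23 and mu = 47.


P(N >= 2) = rho^2 = (23/47)^2 = 0.2395

0.2395


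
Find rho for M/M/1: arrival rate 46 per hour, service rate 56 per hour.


rho = lambda/mu = 46/56 = 0.8214

0.8214


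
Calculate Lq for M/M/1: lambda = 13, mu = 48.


rho = 13/48; Lq = rho^2/(1-rho) = 0.1

0.1


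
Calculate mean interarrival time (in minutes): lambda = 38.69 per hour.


Mean interarrival time = 60/lambda = 60/38.69 = 1.55 minutes

1.55 minutes


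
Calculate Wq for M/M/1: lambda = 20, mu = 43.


rho = 20/43; Wq = rho/(mu - lambda) = 0.0202 hours

0.0202 hours


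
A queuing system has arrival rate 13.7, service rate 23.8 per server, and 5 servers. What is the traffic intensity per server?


rho = lambda / (c * mu) = 13.7 / (5 * 23.8) = 0.1151

0.1151


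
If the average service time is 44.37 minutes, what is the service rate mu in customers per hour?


mu = 60 / avg_service_time = 60 / 44.37 = 1.35 per hour

1.35 per hour


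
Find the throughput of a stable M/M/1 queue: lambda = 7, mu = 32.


For a stable queue (lambda < mu), throughput = lambda = 7 per hour

7 per hour


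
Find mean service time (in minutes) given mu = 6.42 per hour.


Mean service time = 60/mu = 60/6.42 = 9.35 minutes

9.35 minutes


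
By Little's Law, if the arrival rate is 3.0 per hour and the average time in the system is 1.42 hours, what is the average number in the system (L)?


L = lambda * W = 3.0 * 1.42 = 4.26

4.26


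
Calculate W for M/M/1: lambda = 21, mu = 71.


W = 1/(mu - lambda) = 1/(71 - 21) = 0.02 hours

0.02 hours


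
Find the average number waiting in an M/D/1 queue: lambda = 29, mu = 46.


M/D/1: Lq = rho^2 / (2*(1-rho)) where rho = 29/46; Lq = 0.54

0.54


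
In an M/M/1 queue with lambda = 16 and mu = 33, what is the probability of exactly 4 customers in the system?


rho = 16/33; P(n) = (1-rho)*rho^n = (1-16/33)*(16/33)^4 = 0.0285

0.0285


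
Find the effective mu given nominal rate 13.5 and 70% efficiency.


Effective rate = mu * efficiency = 13.5 * 0.7 = 9.45 per hour

9.45 per hour


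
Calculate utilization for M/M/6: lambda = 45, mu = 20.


rho = lambda/(c*mu) = 45/(6*20) = 0.375

0.375


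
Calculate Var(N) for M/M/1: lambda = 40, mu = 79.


rho = 40/79; Var(N) = rho/(1-rho)^2 = 2.08

2.08


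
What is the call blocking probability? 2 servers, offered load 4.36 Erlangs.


B(N,A) = (A^N/N!) / sum(A^k/k!, k=0..N) with N=2, A=4.36 = 0.6394

0.6394


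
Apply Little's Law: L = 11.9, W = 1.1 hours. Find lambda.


lambda = L / W = 11.9 / 1.1 = 10.82 per hour

10.82 per hour


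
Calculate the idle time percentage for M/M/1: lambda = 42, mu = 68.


Idle fraction = (1 - rho) * 100 = (1 - 42/68) * 100 = 38.2%

38.2%


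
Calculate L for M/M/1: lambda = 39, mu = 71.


rho = 39/71; L = rho/(1-rho) = 1.22

1.22


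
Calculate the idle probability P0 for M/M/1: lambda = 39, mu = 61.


P0 = 1 - rho = 1 - 39/61 = 0.3607

0.3607


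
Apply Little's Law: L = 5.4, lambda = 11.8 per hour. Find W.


W = L / lambda = 5.4 / 11.8 = 0.4576 hours

0.4576 hours


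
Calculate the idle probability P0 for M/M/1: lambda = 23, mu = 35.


P0 = 1 - rho = 1 - 23/35 = 0.3429

0.3429


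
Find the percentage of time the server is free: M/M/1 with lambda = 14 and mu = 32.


Idle fraction = (1 - rho) * 100 = (1 - 14/32) * 100 = 56.3%

56.3%


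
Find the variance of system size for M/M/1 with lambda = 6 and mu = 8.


rho = 6/8; Var(N) = rho/(1-rho)^2 = 12.0

12.0


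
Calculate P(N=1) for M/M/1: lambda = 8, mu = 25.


rho = 8/25; P(n) = (1-rho)*rho^n = (1-8/25)*(8/25)^1 = 0.2176

0.2176


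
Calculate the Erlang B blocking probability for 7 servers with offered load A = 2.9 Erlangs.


B(N,A) = (A^N/N!) / sum(A^k/k!, k=0..N) with N=7, A=2.9 = 0.019

0.019


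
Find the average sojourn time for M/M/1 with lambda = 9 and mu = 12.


W = 1/(mu - lambda) = 1/(12 - 9) = 0.3333 hours

0.3333 hours


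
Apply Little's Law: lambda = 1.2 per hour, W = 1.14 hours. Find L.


L = lambda * W = 1.2 * 1.14 = 1.37

1.37


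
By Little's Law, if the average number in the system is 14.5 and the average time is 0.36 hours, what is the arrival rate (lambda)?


lambda = L / W = 14.5 / 0.36 = 40.28 per hour

40.28 per hour


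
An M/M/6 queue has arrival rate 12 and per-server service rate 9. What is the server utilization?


rho = lambda/(c*mu) = 12/(6*9) = 0.2222

0.2222


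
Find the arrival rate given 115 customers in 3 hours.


lambda = total arrivals / time = 115 / 3 = 38.33 per hour

38.33 per hour


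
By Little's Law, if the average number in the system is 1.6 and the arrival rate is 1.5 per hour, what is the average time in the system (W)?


W = L / lambda = 1.6 / 1.5 = 1.0667 hours

1.0667 hours


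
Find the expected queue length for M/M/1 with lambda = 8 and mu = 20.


rho = 8/20; Lq = rho^2/(1-rho) = 0.27

0.27


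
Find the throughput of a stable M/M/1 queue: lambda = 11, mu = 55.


For a stable queue (lambda < mu), throughput = lambda = 11 per hour

11 per hour


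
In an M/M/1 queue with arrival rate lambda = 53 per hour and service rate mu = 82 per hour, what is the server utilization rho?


rho = lambda/mu = 53/82 = 0.6463

0.6463


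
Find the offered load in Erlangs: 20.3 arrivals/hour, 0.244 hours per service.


Offered load a = lambda * E[S] = 20.3 * 0.244 = 4.95 Erlangs

4.95 Erlangs


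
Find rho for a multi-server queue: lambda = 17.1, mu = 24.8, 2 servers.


rho = lambda / (c * mu) = 17.1 / (2 * 24.8) = 0.3448

0.3448


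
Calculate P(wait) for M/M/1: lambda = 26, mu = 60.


P(wait) = rho = lambda/mu = 26/60 = 0.4333

0.4333


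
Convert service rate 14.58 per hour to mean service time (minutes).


Mean service time = 60/mu = 60/14.58 = 4.12 minutes

4.12 minutes


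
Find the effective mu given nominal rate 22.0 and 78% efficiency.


Effective rate = mu * efficiency = 22.0 * 0.78 = 17.16 per hour

17.16 per hour


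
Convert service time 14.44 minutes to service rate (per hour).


mu = 60 / avg_service_time = 60 / 14.44 = 4.16 per hour

4.16 per hour


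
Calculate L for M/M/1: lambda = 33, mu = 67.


rho = 33/67; L = rho/(1-rho) = 0.97

0.97


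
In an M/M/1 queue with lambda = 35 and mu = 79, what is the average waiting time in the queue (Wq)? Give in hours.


rho = 35/79; Wq = rho/(mu - lambda) = 0.0101 hours

0.0101 hours


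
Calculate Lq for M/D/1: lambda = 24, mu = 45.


M/D/1: Lq = rho^2 / (2*(1-rho)) where rho = 24/45; Lq = 0.3

0.3


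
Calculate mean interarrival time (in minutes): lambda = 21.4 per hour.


Mean interarrival time = 60/lambda = 60/21.4 = 2.8 minutes

2.8 minutes


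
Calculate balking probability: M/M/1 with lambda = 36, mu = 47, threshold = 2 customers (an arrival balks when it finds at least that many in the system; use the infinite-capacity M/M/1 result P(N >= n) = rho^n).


P(N >= 2) = rho^2 = (36/47)^2 = 0.5867

0.5867


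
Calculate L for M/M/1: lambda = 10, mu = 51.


rho = 10/51; L = rho/(1-rho) = 0.24

0.24


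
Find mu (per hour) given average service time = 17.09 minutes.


mu = 60 / avg_service_time = 60 / 17.09 = 3.51 per hour

3.51 per hour


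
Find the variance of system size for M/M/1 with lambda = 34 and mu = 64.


rho = 34/64; Var(N) = rho/(1-rho)^2 = 2.42

2.42


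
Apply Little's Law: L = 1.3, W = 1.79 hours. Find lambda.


lambda = L / W = 1.3 / 1.79 = 0.73 per hour

0.73 per hour


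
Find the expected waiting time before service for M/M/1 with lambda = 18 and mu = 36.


rho = 18/36; Wq = rho/(mu - lambda) = 0.0278 hours

0.0278 hours


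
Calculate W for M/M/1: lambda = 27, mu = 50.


W = 1/(mu - lambda) = 1/(50 - 27) = 0.0435 hours

0.0435 hours


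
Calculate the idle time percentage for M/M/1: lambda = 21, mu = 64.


Idle fraction = (1 - rho) * 100 = (1 - 21/64) * 100 = 67.2%

67.2%


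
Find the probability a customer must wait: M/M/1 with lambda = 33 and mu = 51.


P(wait) = rho = lambda/mu = 33/51 = 0.6471

0.6471


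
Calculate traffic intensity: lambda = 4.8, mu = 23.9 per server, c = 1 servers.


rho = lambda / (c * mu) = 4.8 / (1 * 23.9) = 0.2008

0.2008


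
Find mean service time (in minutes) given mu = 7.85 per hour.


Mean service time = 60/mu = 60/7.85 = 7.64 minutes

7.64 minutes


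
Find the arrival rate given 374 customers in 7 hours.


lambda = total arrivals / time = 374 / 7 = 53.43 per hour

53.43 per hour


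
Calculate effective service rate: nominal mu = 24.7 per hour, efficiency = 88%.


Effective rate = mu * efficiency = 24.7 * 0.88 = 21.74 per hour

21.74 per hour


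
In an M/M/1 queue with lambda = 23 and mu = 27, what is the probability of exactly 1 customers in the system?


rho = 23/27; P(n) = (1-rho)*rho^n = (1-23/27)*(23/27)^1 = 0.1262

0.1262


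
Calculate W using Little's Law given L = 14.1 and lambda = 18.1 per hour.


W = L / lambda = 14.1 / 18.1 = 0.779 hours

0.779 hours


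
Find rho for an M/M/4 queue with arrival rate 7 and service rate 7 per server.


rho = lambda/(c*mu) = 7/(4*7) = 0.25

0.25


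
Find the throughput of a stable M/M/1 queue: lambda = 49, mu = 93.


For a stable queue (lambda < mu), throughput = lambda = 49 per hour

49 per hour


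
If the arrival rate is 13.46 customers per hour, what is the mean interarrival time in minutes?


Mean interarrival time = 60/lambda = 60/13.46 = 4.46 minutes

4.46 minutes


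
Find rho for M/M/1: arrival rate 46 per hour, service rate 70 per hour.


rho = lambda/mu = 46/70 = 0.6571

0.6571


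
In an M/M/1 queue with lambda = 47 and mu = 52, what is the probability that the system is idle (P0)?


P0 = 1 - rho = 1 - 47/52 = 0.0962

0.0962


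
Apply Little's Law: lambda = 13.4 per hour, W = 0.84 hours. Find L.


L = lambda * W = 13.4 * 0.84 = 11.26

11.26


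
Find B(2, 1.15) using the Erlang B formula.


B(N,A) = (A^N/N!) / sum(A^k/k!, k=0..N) with N=2, A=1.15 = 0.2352

0.2352


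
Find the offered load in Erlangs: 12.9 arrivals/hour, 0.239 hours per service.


Offered load a = lambda * E[S] = 12.9 * 0.239 = 3.08 Erlangs

3.08 Erlangs


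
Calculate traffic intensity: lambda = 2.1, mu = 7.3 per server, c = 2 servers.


rho = lambda / (c * mu) = 2.1 / (2 * 7.3) = 0.1438

0.1438


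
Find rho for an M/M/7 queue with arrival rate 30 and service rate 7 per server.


rho = lambda/(c*mu) = 30/(7*7) = 0.6122

0.6122


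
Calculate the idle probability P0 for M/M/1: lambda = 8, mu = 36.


P0 = 1 - rho = 1 - 8/36 = 0.7778

0.7778


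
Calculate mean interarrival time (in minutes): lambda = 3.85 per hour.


Mean interarrival time = 60/lambda = 60/3.85 = 15.58 minutes

15.58 minutes


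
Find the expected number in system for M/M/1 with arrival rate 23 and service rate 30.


rho = 23/30; L = rho/(1-rho) = 3.29

3.29


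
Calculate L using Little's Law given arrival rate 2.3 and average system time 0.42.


L = lambda * W = 2.3 * 0.42 = 0.97

0.97


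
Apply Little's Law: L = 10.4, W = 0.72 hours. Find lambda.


lambda = L / W = 10.4 / 0.72 = 14.44 per hour

14.44 per hour


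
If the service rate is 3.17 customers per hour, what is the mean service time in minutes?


Mean service time = 60/mu = 60/3.17 = 18.93 minutes

18.93 minutes


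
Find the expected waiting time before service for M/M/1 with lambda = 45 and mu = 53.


rho = 45/53; Wq = rho/(mu - lambda) = 0.1061 hours

0.1061 hours


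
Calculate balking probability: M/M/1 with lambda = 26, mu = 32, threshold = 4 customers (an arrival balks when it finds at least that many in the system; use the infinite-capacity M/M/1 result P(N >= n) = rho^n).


P(N >= 4) = rho^4 = (26/32)^4 = 0.4358

0.4358


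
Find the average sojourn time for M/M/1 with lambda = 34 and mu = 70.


W = 1/(mu - lambda) = 1/(70 - 34) = 0.0278 hours

0.0278 hours


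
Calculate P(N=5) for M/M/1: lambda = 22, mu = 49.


rho = 22/49; P(n) = (1-rho)*rho^n = (1-22/49)*(22/49)^5 = 0.0101

0.0101


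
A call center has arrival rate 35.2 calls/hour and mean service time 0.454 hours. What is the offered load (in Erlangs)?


Offered load a = lambda * E[S] = 35.2 * 0.454 = 15.98 Erlangs

15.98 Erlangs


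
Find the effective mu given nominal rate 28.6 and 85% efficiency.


Effective rate = mu * efficiency = 28.6 * 0.85 = 24.31 per hour

24.31 per hour


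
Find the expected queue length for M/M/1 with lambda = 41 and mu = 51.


rho = 41/51; Lq = rho^2/(1-rho) = 3.3

3.3


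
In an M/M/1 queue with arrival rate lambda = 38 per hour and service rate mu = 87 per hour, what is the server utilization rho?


rho = lambda/mu = 38/87 = 0.4368

0.4368


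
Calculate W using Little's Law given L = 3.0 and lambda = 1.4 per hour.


W = L / lambda = 3.0 / 1.4 = 2.1429 hours

2.1429 hours


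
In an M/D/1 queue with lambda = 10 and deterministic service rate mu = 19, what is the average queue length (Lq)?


M/D/1: Lq = rho^2 / (2*(1-rho)) where rho = 10/19; Lq = 0.29

0.29


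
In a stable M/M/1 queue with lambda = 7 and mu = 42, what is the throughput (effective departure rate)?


For a stable queue (lambda < mu), throughput = lambda = 7 per hour

7 per hour


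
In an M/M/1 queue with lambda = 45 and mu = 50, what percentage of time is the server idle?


Idle fraction = (1 - rho) * 100 = (1 - 45/50) * 100 = 10.0%

10.0%


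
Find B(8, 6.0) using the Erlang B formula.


B(N,A) = (A^N/N!) / sum(A^k/k!, k=0..N) with N=8, A=6.0 = 0.1219

0.1219


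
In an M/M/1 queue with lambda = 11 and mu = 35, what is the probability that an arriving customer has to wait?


P(wait) = rho = lambda/mu = 11/35 = 0.3143

0.3143


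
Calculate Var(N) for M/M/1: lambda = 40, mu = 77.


rho = 40/77; Var(N) = rho/(1-rho)^2 = 2.25

2.25


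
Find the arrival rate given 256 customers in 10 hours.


lambda = total arrivals / time = 256 / 10 = 25.6 per hour

25.6 per hour


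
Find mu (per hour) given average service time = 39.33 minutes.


mu = 60 / avg_service_time = 60 / 39.33 = 1.53 per hour

1.53 per hour


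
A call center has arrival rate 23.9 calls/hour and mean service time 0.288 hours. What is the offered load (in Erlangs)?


Offered load a = lambda * E[S] = 23.9 * 0.288 = 6.88 Erlangs

6.88 Erlangs


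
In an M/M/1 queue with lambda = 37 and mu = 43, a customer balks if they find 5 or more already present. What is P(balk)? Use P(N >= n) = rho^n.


P(N >= 5) = rho^5 = (37/43)^5 = 0.4717

0.4717


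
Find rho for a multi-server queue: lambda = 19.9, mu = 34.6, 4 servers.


rho = lambda / (c * mu) = 19.9 / (4 * 34.6) = 0.1438

0.1438


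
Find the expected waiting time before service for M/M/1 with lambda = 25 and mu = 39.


rho = 25/39; Wq = rho/(mu - lambda) = 0.0458 hours

0.0458 hours


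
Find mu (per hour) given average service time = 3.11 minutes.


mu = 60 / avg_service_time = 60 / 3.11 = 19.29 per hour

19.29 per hour


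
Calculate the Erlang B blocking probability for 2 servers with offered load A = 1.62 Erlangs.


B(N,A) = (A^N/N!) / sum(A^k/k!, k=0..N) with N=2, A=1.62 = 0.3337

0.3337


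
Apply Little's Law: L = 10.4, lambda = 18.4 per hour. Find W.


W = L / lambda = 10.4 / 18.4 = 0.5652 hours

0.5652 hours


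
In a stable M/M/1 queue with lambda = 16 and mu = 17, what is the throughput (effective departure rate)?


For a stable queue (lambda < mu), throughput = lambda = 16 per hour

16 per hour


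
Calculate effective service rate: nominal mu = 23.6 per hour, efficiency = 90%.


Effective rate = mu * efficiency = 23.6 * 0.9 = 21.24 per hour

21.24 per hour


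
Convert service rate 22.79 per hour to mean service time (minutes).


Mean service time = 60/mu = 60/22.79 = 2.63 minutes

2.63 minutes


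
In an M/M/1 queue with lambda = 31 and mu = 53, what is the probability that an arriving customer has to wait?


P(wait) = rho = lambda/mu = 31/53 = 0.5849

0.5849


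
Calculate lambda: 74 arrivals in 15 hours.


lambda = total arrivals / time = 74 / 15 = 4.93 per hour

4.93 per hour


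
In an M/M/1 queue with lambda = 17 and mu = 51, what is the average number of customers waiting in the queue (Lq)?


rho = 17/51; Lq = rho^2/(1-rho) = 0.17

0.17


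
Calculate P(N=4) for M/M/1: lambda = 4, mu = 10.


rho = 4/10; P(n) = (1-rho)*rho^n = (1-4/10)*(4/10)^4 = 0.0154

0.0154


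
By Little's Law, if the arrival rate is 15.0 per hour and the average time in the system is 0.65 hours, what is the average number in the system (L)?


L = lambda * W = 15.0 * 0.65 = 9.75

9.75


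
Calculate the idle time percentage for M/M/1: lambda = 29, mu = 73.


Idle fraction = (1 - rho) * 100 = (1 - 29/73) * 100 = 60.3%

60.3%


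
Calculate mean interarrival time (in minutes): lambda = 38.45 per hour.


Mean interarrival time = 60/lambda = 60/38.45 = 1.56 minutes

1.56 minutes


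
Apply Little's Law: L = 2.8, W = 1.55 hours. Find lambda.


lambda = L / W = 2.8 / 1.55 = 1.81 per hour

1.81 per hour


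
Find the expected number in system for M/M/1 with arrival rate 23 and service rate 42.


rho = 23/42; L = rho/(1-rho) = 1.21

1.21


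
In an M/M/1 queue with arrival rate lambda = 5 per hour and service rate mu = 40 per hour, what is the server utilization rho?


rho = lambda/mu = 5/40 = 0.125

0.125


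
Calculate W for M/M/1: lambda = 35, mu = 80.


W = 1/(mu - lambda) = 1/(80 - 35) = 0.0222 hours

0.0222 hours


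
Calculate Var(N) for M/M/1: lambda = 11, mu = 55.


rho = 11/55; Var(N) = rho/(1-rho)^2 = 0.31

0.31


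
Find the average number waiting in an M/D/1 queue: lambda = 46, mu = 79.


M/D/1: Lq = rho^2 / (2*(1-rho)) where rho = 46/79; Lq = 0.41

0.41


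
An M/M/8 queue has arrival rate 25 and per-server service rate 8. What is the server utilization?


rho = lambda/(c*mu) = 25/(8*8) = 0.3906

0.3906


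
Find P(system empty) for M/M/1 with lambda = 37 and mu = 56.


P0 = 1 - rho = 1 - 37/56 = 0.3393

0.3393


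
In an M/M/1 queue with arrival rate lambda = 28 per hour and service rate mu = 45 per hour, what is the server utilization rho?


rho = lambda/mu = 28/45 = 0.6222

0.6222


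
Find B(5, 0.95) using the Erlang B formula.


B(N,A) = (A^N/N!) / sum(A^k/k!, k=0..N) with N=5, A=0.95 = 0.0025

0.0025


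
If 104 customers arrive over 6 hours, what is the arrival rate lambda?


lambda = total arrivals / time = 104 / 6 = 17.33 per hour

17.33 per hour


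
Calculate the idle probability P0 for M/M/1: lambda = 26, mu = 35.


P0 = 1 - rho = 1 - 26/35 = 0.2571

0.2571


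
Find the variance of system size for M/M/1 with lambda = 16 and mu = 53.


rho = 16/53; Var(N) = rho/(1-rho)^2 = 0.62

0.62


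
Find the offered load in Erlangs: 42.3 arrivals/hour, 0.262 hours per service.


Offered load a = lambda * E[S] = 42.3 * 0.262 = 11.08 Erlangs

11.08 Erlangs


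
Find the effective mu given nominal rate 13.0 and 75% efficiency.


Effective rate = mu * efficiency = 13.0 * 0.75 = 9.75 per hour

9.75 per hour


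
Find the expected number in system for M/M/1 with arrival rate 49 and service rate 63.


rho = 49/63; L = rho/(1-rho) = 3.5

3.5


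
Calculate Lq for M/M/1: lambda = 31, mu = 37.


rho = 31/37; Lq = rho^2/(1-rho) = 4.33

4.33


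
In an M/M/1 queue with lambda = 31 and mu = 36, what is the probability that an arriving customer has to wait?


P(wait) = rho = lambda/mu = 31/36 = 0.8611

0.8611


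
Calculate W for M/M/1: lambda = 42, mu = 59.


W = 1/(mu - lambda) = 1/(59 - 42) = 0.0588 hours

0.0588 hours


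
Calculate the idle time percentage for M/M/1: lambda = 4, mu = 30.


Idle fraction = (1 - rho) * 100 = (1 - 4/30) * 100 = 86.7%

86.7%


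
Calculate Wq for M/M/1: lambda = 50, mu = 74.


rho = 50/74; Wq = rho/(mu - lambda) = 0.0282 hours

0.0282 hours


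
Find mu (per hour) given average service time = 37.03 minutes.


mu = 60 / avg_service_time = 60 / 37.03 = 1.62 per hour

1.62 per hour


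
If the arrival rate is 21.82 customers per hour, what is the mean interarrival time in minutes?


Mean interarrival time = 60/lambda = 60/21.82 = 2.75 minutes

2.75 minutes


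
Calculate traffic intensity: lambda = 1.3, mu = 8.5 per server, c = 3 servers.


rho = lambda / (c * mu) = 1.3 / (3 * 8.5) = 0.051

0.051


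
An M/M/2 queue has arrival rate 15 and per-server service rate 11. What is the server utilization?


rho = lambda/(c*mu) = 15/(2*11) = 0.6818

0.6818


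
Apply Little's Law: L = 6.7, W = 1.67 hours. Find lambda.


lambda = L / W = 6.7 / 1.67 = 4.01 per hour

4.01 per hour


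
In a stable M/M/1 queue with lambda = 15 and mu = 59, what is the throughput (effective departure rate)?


For a stable queue (lambda < mu), throughput = lambda = 15 per hour

15 per hour


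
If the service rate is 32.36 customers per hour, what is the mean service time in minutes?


Mean service time = 60/mu = 60/32.36 = 1.85 minutes

1.85 minutes


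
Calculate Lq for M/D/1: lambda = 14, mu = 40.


M/D/1: Lq = rho^2 / (2*(1-rho)) where rho = 14/40; Lq = 0.09

0.09


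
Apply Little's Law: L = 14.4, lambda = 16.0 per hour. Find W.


W = L / lambda = 14.4 / 16.0 = 0.9 hours

0.9 hours


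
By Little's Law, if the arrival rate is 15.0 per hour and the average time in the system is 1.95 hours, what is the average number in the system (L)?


L = lambda * W = 15.0 * 1.95 = 29.25

29.25


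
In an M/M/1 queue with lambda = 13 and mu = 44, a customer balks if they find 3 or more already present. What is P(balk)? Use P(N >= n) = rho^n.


P(N >= 3) = rho^3 = (13/44)^3 = 0.0258

0.0258


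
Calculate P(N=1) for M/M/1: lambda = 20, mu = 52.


rho = 20/52; P(n) = (1-rho)*rho^n = (1-20/52)*(20/52)^1 = 0.2367

0.2367


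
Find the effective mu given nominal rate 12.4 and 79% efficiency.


Effective rate = mu * efficiency = 12.4 * 0.79 = 9.8 per hour

9.8 per hour


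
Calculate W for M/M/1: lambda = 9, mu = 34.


W = 1/(mu - lambda) = 1/(34 - 9) = 0.04 hours

0.04 hours


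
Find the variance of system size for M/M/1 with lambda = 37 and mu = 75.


rho = 37/75; Var(N) = rho/(1-rho)^2 = 1.92

1.92


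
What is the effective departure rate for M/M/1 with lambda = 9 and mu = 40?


For a stable queue (lambda < mu), throughput = lambda = 9 per hour

9 per hour


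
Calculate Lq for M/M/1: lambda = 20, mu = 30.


rho = 20/30; Lq = rho^2/(1-rho) = 1.33

1.33


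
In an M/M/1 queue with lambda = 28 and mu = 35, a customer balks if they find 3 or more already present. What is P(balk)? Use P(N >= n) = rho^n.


P(N >= 3) = rho^3 = (28/35)^3 = 0.512

0.512


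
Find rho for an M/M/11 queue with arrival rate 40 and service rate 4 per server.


rho = lambda/(c*mu) = 40/(11*4) = 0.9091

0.9091


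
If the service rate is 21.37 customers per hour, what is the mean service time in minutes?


Mean service time = 60/mu = 60/21.37 = 2.81 minutes

2.81 minutes


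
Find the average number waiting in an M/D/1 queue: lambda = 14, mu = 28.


M/D/1: Lq = rho^2 / (2*(1-rho)) where rho = 14/28; Lq = 0.25

0.25


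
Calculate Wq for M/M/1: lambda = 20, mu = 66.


rho = 20/66; Wq = rho/(mu - lambda) = 0.0066 hours

0.0066 hours


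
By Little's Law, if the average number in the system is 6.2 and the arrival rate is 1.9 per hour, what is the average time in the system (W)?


W = L / lambda = 6.2 / 1.9 = 3.2632 hours

3.2632 hours


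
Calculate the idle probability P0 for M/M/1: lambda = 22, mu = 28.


P0 = 1 - rho = 1 - 22/28 = 0.2143

0.2143


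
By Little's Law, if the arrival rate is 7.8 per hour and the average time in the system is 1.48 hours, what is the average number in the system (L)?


L = lambda * W = 7.8 * 1.48 = 11.54

11.54


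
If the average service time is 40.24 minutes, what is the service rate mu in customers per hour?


mu = 60 / avg_service_time = 60 / 40.24 = 1.49 per hour

1.49 per hour


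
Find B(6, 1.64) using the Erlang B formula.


B(N,A) = (A^N/N!) / sum(A^k/k!, k=0..N) with N=6, A=1.64 = 0.0052

0.0052


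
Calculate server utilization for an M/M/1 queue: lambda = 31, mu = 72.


rho = lambda/mu = 31/72 = 0.4306

0.4306


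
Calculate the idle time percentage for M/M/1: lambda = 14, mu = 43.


Idle fraction = (1 - rho) * 100 = (1 - 14/43) * 100 = 67.4%

67.4%


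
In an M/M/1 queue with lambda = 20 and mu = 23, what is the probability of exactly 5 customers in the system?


rho = 20/23; P(n) = (1-rho)*rho^n = (1-20/23)*(20/23)^5 = 0.0648

0.0648


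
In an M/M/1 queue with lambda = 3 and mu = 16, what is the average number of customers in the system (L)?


rho = 3/16; L = rho/(1-rho) = 0.23

0.23


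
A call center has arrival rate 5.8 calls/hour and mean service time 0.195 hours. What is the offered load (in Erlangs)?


Offered load a = lambda * E[S] = 5.8 * 0.195 = 1.13 Erlangs

1.13 Erlangs


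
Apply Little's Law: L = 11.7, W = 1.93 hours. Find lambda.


lambda = L / W = 11.7 / 1.93 = 6.06 per hour

6.06 per hour


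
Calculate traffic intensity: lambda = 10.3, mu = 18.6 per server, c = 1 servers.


rho = lambda / (c * mu) = 10.3 / (1 * 18.6) = 0.5538

0.5538


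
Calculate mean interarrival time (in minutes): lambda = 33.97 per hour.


Mean interarrival time = 60/lambda = 60/33.97 = 1.77 minutes

1.77 minutes


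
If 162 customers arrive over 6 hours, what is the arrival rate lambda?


lambda = total arrivals / time = 162 / 6 = 27.0 per hour

27.0 per hour


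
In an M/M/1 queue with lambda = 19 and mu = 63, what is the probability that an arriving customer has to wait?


P(wait) = rho = lambda/mu = 19/63 = 0.3016

0.3016


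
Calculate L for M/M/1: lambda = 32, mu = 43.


rho = 32/43; L = rho/(1-rho) = 2.91

2.91


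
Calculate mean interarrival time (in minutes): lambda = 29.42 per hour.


Mean interarrival time = 60/lambda = 60/29.42 = 2.04 minutes

2.04 minutes


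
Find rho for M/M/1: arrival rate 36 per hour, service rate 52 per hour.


rho = lambda/mu = 36/52 = 0.6923

0.6923


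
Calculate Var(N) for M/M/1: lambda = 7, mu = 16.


rho = 7/16; Var(N) = rho/(1-rho)^2 = 1.38

1.38


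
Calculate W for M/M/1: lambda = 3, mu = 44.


W = 1/(mu - lambda) = 1/(44 - 3) = 0.0244 hours

0.0244 hours


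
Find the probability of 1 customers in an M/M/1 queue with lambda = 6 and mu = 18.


rho = 6/18; P(n) = (1-rho)*rho^n = (1-6/18)*(6/18)^1 = 0.2222

0.2222


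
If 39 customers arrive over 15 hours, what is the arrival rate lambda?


lambda = total arrivals / time = 39 / 15 = 2.6 per hour

2.6 per hour


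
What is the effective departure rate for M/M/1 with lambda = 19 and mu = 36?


For a stable queue (lambda < mu), throughput = lambda = 19 per hour

19 per hour


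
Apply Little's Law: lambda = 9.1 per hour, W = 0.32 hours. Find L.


L = lambda * W = 9.1 * 0.32 = 2.91

2.91


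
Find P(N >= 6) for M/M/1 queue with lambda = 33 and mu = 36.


P(N >= 6) = rho^6 = (33/36)^6 = 0.5933

0.5933


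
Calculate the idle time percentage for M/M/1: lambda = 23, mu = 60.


Idle fraction = (1 - rho) * 100 = (1 - 23/60) * 100 = 61.7%

61.7%


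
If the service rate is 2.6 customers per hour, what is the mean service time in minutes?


Mean service time = 60/mu = 60/2.6 = 23.08 minutes

23.08 minutes


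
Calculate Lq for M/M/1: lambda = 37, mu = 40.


rho = 37/40; Lq = rho^2/(1-rho) = 11.41

11.41


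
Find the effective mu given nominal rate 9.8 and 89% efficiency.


Effective rate = mu * efficiency = 9.8 * 0.89 = 8.72 per hour

8.72 per hour


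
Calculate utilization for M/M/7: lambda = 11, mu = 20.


rho = lambda/(c*mu) = 11/(7*20) = 0.0786

0.0786


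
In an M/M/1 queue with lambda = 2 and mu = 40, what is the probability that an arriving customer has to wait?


P(wait) = rho = lambda/mu = 2/40 = 0.05

0.05


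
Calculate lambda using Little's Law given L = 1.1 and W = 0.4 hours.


lambda = L / W = 1.1 / 0.4 = 2.75 per hour

2.75 per hour


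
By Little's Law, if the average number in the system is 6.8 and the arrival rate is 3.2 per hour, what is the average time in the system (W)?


W = L / lambda = 6.8 / 3.2 = 2.125 hours

2.125 hours


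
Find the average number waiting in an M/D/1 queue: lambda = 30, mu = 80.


M/D/1: Lq = rho^2 / (2*(1-rho)) where rho = 30/80; Lq = 0.11

0.11


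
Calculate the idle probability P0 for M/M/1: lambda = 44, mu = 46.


P0 = 1 - rho = 1 - 44/46 = 0.0435

0.0435


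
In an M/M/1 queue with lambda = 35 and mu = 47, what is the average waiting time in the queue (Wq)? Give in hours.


rho = 35/47; Wq = rho/(mu - lambda) = 0.0621 hours

0.0621 hours


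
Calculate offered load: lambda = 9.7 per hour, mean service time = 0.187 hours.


Offered load a = lambda * E[S] = 9.7 * 0.187 = 1.81 Erlangs

1.81 Erlangs


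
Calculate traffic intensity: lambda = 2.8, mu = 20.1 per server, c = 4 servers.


rho = lambda / (c * mu) = 2.8 / (4 * 20.1) = 0.0348

0.0348


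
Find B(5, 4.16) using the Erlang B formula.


B(N,A) = (A^N/N!) / sum(A^k/k!, k=0..N) with N=5, A=4.16 = 0.2133

0.2133


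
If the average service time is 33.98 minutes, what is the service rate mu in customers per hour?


mu = 60 / avg_service_time = 60 / 33.98 = 1.77 per hour

1.77 per hour


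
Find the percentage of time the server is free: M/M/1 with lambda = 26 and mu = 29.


Idle fraction = (1 - rho) * 100 = (1 - 26/29) * 100 = 10.3%

10.3%


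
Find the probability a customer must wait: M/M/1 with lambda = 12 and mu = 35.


P(wait) = rho = lambda/mu = 12/35 = 0.3429

0.3429


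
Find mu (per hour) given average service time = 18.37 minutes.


mu = 60 / avg_service_time = 60 / 18.37 = 3.27 per hour

3.27 per hour


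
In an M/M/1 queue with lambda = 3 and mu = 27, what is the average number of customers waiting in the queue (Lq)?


rho = 3/27; Lq = rho^2/(1-rho) = 0.01

0.01


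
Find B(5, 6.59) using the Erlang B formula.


B(N,A) = (A^N/N!) / sum(A^k/k!, k=0..N) with N=5, A=6.59 = 0.3997

0.3997


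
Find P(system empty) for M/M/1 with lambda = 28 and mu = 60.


P0 = 1 - rho = 1 - 28/60 = 0.5333

0.5333


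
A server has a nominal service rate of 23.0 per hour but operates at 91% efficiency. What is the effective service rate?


Effective rate = mu * efficiency = 23.0 * 0.91 = 20.93 per hour

20.93 per hour


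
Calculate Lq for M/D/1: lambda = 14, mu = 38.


M/D/1: Lq = rho^2 / (2*(1-rho)) where rho = 14/38; Lq = 0.11

0.11


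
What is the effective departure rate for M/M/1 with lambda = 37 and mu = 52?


For a stable queue (lambda < mu), throughput = lambda = 37 per hour

37 per hour


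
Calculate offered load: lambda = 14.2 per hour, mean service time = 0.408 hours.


Offered load a = lambda * E[S] = 14.2 * 0.408 = 5.79 Erlangs

5.79 Erlangs


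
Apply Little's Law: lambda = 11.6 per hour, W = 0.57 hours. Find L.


L = lambda * W = 11.6 * 0.57 = 6.61

6.61


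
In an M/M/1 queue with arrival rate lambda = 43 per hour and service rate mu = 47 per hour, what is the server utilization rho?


rho = lambda/mu = 43/47 = 0.9149

0.9149


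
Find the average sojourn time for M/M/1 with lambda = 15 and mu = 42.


W = 1/(mu - lambda) = 1/(42 - 15) = 0.037 hours

0.037 hours


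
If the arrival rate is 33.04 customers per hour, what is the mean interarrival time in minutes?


Mean interarrival time = 60/lambda = 60/33.04 = 1.82 minutes

1.82 minutes


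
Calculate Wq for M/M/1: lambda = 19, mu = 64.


rho = 19/64; Wq = rho/(mu - lambda) = 0.0066 hours

0.0066 hours


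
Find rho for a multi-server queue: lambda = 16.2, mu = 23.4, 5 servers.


rho = lambda / (c * mu) = 16.2 / (5 * 23.4) = 0.1385

0.1385


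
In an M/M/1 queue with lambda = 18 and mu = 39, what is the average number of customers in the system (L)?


rho = 18/39; L = rho/(1-rho) = 0.86

0.86
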